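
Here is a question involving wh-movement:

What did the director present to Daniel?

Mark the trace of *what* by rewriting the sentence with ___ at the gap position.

Before movement: The director did present what to Daniel.
'what' functions as the direct object of 'present'. The gap is right after 'present'.

What did the director present ___ to Daniel?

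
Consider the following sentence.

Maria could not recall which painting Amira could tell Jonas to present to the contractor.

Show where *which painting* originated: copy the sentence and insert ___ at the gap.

Underlying clause: Amira could tell Jonas to present which painting to the contractor.
'which painting' functions as the direct object of 'present'. The gap is right after 'present'.

Maria could not recall which painting Amira could tell Jonas to present ___ to the contractor.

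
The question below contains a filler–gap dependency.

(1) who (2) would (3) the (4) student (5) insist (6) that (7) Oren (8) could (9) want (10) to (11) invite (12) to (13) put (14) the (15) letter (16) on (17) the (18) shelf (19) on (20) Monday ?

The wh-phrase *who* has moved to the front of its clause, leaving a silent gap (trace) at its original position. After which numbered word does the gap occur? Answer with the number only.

11

Before movement: The student would insist that Oren could want to invite who to put the letter on the shelf on Monday.
'who' functions as the direct object of 'invite'. It moves to the left edge, and the trace sits right after 'invite':
Who would the student insist that Oren could want to invite ___ to put the letter on the shelf on Monday?
'invite' is word 11.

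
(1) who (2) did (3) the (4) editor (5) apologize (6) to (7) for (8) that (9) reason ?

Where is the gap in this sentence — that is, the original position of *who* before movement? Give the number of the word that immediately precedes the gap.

6

Pre-movement form: The editor did apologize to who for that reason.
The filler 'who' is interpreted as the object of the preposition 'to'. It moves to the left edge, and the trace sits right after 'to':
Who did the editor apologize to ___ for that reason?
'to' is word 6.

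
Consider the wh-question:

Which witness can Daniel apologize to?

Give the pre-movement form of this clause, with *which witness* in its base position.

'which witness' is the object of the preposition 'to'. Fronting leaves a gap immediately after 'to':
Which witness can Daniel apologize to ___?

Daniel can apologize to which witness.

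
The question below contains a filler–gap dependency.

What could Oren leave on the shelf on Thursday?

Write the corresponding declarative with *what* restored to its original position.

'what' functions as the direct object of 'leave'. Wh-movement fronts it, leaving a gap right after 'leave':
What could Oren leave ___ on the shelf on Thursday?

Oren could leave what on the shelf on Thursday.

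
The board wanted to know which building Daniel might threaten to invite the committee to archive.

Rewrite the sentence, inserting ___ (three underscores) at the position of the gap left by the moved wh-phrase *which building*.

The board wanted to know which building Daniel might threaten to invite the committee to archive ___.

Before movement: Daniel might threaten to invite the committee to archive which building.
'which building' functions as the direct object of 'archive'. The gap is right after 'archive'.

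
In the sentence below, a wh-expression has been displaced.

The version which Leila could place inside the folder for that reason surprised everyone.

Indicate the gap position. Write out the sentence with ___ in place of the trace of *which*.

'which' is the direct object of 'place'. The gap is right after 'place'.

The version which Leila could place ___ inside the folder for that reason surprised everyone.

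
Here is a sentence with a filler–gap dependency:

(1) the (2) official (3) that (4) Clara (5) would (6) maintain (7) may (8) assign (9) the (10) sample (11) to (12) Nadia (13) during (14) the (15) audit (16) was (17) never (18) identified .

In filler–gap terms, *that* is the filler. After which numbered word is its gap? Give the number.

The filler 'that' is interpreted as the subject of the clause embedded under 'maintain'. It moves to the left edge, and the trace sits right after 'maintain':
The official that Clara would maintain ___ may assign the sample to Nadia during the audit was never identified.
'maintain' is word 6.

6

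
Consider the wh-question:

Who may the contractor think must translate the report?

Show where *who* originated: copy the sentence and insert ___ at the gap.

Pre-movement form: The contractor may think who must translate the report.
The filler 'who' is interpreted as the subject of the clause embedded under 'think'. The gap is right after 'think'.

Who may the contractor think ___ must translate the report?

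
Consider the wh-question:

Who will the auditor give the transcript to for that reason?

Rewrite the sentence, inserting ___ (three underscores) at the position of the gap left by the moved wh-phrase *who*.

Who will the auditor give the transcript to ___ for that reason?

In situ: The auditor will give the transcript to who for that reason.
The filler 'who' is interpreted as the object of the preposition 'to' (recipient of 'give'). The gap is right after 'to'.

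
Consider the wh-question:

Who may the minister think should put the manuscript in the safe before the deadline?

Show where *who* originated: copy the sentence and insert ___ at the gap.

Who may the minister think ___ should put the manuscript in the safe before the deadline?

Underlying clause: The minister may think who should put the manuscript in the safe before the deadline.
'who' functions as the subject of the clause embedded under 'think'. The gap is right after 'think'.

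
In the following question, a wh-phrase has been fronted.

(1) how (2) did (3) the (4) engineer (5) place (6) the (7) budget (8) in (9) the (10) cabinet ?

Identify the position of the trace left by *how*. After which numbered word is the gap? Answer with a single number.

10

In situ: The engineer did place the budget in the cabinet how.
'how' is the manner adjunct. It moves to the left edge, and the trace sits right after 'cabinet':
How did the engineer place the budget in the cabinet ___?
'cabinet' is word 10.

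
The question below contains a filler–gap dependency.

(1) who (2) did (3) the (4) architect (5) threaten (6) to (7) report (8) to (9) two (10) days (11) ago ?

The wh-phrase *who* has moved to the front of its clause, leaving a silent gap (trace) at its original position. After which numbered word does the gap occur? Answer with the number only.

Pre-movement form: The architect did threaten to report to who two days ago.
'who' functions as the object of the preposition 'to'. Fronting leaves a gap immediately after 'to':
Who did the architect threaten to report to ___ two days ago?
'to' is word 8.

8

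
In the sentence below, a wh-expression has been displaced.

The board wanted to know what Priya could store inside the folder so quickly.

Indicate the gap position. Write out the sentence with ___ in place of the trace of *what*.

The board wanted to know what Priya could store ___ inside the folder so quickly.

Underlying clause: Priya could store what inside the folder so quickly.
'what' functions as the direct object of 'store'. The gap is right after 'store'.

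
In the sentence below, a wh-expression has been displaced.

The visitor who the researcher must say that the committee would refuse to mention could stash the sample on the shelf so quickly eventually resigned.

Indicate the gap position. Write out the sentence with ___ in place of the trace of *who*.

The visitor who the researcher must say that the committee would refuse to mention ___ could stash the sample on the shelf so quickly eventually resigned.

'who' functions as the subject of the clause embedded under 'mention'. The gap is right after 'mention'.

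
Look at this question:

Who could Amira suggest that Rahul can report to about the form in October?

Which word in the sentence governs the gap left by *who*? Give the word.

to

Pre-movement form: Amira could suggest that Rahul can report to who about the form in October.
'who' functions as the object of the preposition 'to'. Wh-movement fronts it, leaving a gap right after 'to':
Who could Amira suggest that Rahul can report to ___ about the form in October?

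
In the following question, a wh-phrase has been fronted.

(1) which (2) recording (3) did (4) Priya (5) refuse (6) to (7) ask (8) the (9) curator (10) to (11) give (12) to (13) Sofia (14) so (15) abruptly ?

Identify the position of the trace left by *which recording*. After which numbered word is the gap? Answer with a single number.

11

Underlying clause: Priya did refuse to ask the curator to give which recording to Sofia so abruptly.
The filler 'which recording' is interpreted as the direct object of 'give'. Fronting leaves a gap immediately after 'give':
Which recording did Priya refuse to ask the curator to give ___ to Sofia so abruptly?
'give' is word 11.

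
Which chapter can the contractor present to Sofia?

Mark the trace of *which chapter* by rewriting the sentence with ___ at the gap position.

Which chapter can the contractor present ___ to Sofia?

Pre-movement form: The contractor can present which chapter to Sofia.
'which chapter' is the direct object of 'present'. The gap is right after 'present'.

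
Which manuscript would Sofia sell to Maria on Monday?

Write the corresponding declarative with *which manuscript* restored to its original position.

Sofia would sell which manuscript to Maria on Monday.

'which manuscript' functions as the direct object of 'sell'. It moves to the left edge, and the trace sits right after 'sell':
Which manuscript would Sofia sell ___ to Maria on Monday?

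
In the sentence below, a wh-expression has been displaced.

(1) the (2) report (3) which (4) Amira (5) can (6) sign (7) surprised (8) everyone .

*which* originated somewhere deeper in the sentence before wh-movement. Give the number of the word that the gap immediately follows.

'which' functions as the direct object of 'sign'. Wh-movement fronts it, leaving a gap right after 'sign':
The report which Amira can sign ___ surprised everyone.
'sign' is word 6.

6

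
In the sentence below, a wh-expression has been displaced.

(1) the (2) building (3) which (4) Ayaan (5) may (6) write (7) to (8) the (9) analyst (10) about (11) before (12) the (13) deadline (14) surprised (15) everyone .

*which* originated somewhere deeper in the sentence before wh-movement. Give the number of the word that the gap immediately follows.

10

The filler 'which' is interpreted as the object of the preposition 'about'. Fronting leaves a gap immediately after 'about':
The building which Ayaan may write to the analyst about ___ before the deadline surprised everyone.
'about' is word 10.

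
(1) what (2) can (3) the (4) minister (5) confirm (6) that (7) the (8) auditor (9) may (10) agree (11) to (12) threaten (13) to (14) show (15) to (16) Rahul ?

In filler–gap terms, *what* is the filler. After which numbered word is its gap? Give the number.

Before movement: The minister can confirm that the auditor may agree to threaten to show what to Rahul.
'what' is the direct object of 'show'. It moves to the left edge, and the trace sits right after 'show':
What can the minister confirm that the auditor may agree to threaten to show ___ to Rahul?
'show' is word 14.

14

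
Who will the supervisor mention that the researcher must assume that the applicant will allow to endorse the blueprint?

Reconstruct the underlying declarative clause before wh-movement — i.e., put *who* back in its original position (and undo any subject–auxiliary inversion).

The supervisor will mention that the researcher must assume that the applicant will allow who to endorse the blueprint.

'who' functions as the direct object of 'allow'. Wh-movement fronts it, leaving a gap right after 'allow':
Who will the supervisor mention that the researcher must assume that the applicant will allow ___ to endorse the blueprint?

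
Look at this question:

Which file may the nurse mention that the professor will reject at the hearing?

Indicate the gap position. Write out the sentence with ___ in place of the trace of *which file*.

Pre-movement form: The nurse may mention that the professor will reject which file at the hearing.
'which file' is the direct object of 'reject'. The gap is right after 'reject'.

Which file may the nurse mention that the professor will reject ___ at the hearing?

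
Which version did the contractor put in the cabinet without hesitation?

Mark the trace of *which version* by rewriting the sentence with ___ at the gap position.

Which version did the contractor put ___ in the cabinet without hesitation?

Pre-movement form: The contractor did put which version in the cabinet without hesitation.
'which version' functions as the direct object of 'put'. The gap is right after 'put'.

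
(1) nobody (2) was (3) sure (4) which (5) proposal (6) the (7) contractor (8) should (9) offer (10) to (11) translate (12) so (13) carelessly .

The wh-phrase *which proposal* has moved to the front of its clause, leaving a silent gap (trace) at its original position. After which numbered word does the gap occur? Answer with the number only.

11

In situ: The contractor should offer to translate which proposal so carelessly.
The filler 'which proposal' is interpreted as the direct object of 'translate'. It moves to the left edge, and the trace sits right after 'translate':
Nobody was sure which proposal the contractor should offer to translate ___ so carelessly.
'translate' is word 11.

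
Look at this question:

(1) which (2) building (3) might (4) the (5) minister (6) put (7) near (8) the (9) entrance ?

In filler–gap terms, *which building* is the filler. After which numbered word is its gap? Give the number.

6

Before movement: The minister might put which building near the entrance.
The filler 'which building' is interpreted as the direct object of 'put'. Fronting leaves a gap immediately after 'put':
Which building might the minister put ___ near the entrance?
'put' is word 6.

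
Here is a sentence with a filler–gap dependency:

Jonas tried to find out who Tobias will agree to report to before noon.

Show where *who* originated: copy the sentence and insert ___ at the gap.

Jonas tried to find out who Tobias will agree to report to ___ before noon.

In situ: Tobias will agree to report to who before noon.
'who' functions as the object of the preposition 'to'. The gap is right after 'to'.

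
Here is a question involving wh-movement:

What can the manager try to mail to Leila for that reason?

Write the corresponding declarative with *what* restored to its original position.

'what' functions as the direct object of 'mail'. It moves to the left edge, and the trace sits right after 'mail':
What can the manager try to mail ___ to Leila for that reason?

The manager can try to mail what to Leila for that reason.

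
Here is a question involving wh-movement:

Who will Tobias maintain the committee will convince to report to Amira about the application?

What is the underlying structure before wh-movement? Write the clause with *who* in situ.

Tobias will maintain the committee will convince who to report to Amira about the application.

'who' functions as the direct object of 'convince'. Wh-movement fronts it, leaving a gap right after 'convince':
Who will Tobias maintain the committee will convince ___ to report to Amira about the application?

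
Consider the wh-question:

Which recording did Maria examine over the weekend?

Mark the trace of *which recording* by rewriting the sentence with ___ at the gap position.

Underlying clause: Maria did examine which recording over the weekend.
The filler 'which recording' is interpreted as the direct object of 'examine'. The gap is right after 'examine'.

Which recording did Maria examine ___ over the weekend?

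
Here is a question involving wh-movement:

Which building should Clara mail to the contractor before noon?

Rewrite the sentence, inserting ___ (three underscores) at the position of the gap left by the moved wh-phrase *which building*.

Before movement: Clara should mail which building to the contractor before noon.
'which building' functions as the direct object of 'mail'. The gap is right after 'mail'.

Which building should Clara mail ___ to the contractor before noon?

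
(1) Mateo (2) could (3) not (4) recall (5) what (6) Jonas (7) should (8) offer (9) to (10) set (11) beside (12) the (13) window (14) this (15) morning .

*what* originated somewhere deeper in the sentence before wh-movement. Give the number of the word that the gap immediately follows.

Pre-movement form: Jonas should offer to set what beside the window this morning.
'what' is the direct object of 'set'. Fronting leaves a gap immediately after 'set':
Mateo could not recall what Jonas should offer to set ___ beside the window this morning.
'set' is word 10.

10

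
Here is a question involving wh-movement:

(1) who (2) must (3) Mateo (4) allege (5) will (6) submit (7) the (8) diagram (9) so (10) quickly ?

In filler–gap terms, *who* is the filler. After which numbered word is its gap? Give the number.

4

Underlying clause: Mateo must allege who will submit the diagram so quickly.
'who' functions as the subject of the clause embedded under 'allege'. Wh-movement fronts it, leaving a gap right after 'allege':
Who must Mateo allege ___ will submit the diagram so quickly?
'allege' is word 4.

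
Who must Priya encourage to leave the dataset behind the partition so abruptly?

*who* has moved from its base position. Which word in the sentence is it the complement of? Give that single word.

Before movement: Priya must encourage who to leave the dataset behind the partition so abruptly.
The filler 'who' is interpreted as the direct object of 'encourage'. Wh-movement fronts it, leaving a gap right after 'encourage':
Who must Priya encourage ___ to leave the dataset behind the partition so abruptly?

encourage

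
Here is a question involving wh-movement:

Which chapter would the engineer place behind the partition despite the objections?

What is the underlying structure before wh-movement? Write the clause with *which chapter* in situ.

The engineer would place which chapter behind the partition despite the objections.

'which chapter' is the direct object of 'place'. Wh-movement fronts it, leaving a gap right after 'place':
Which chapter would the engineer place ___ behind the partition despite the objections?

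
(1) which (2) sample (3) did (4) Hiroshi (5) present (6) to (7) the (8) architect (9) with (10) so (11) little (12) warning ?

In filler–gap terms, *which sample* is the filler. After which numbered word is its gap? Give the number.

5

In situ: Hiroshi did present which sample to the architect with so little warning.
'which sample' is the direct object of 'present'. It moves to the left edge, and the trace sits right after 'present':
Which sample did Hiroshi present ___ to the architect with so little warning?
'present' is word 5.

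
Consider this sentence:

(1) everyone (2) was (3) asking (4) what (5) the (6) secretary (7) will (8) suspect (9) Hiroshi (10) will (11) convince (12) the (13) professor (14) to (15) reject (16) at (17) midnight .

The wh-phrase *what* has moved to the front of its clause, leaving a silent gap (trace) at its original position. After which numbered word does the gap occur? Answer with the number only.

15

Before movement: The secretary will suspect Hiroshi will convince the professor to reject what at midnight.
'what' is the direct object of 'reject'. Fronting leaves a gap immediately after 'reject':
Everyone was asking what the secretary will suspect Hiroshi will convince the professor to reject ___ at midnight.
'reject' is word 15.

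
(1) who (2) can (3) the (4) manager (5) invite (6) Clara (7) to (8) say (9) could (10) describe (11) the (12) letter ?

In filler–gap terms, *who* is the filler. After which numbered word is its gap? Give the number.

8

Before movement: The manager can invite Clara to say who could describe the letter.
'who' functions as the subject of the clause embedded under 'say'. Fronting leaves a gap immediately after 'say':
Who can the manager invite Clara to say ___ could describe the letter?
'say' is word 8.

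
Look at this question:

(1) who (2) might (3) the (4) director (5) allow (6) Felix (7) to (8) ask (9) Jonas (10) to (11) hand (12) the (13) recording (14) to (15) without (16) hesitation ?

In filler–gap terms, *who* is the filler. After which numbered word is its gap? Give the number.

In situ: The director might allow Felix to ask Jonas to hand the recording to who without hesitation.
'who' is the object of the preposition 'to' (recipient of 'hand'). Fronting leaves a gap immediately after 'to':
Who might the director allow Felix to ask Jonas to hand the recording to ___ without hesitation?
'to' is word 14.

14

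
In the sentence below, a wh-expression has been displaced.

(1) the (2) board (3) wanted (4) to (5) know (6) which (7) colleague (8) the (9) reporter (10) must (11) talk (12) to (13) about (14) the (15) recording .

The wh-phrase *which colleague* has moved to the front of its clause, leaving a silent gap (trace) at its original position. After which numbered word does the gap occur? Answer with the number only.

Pre-movement form: The reporter must talk to which colleague about the recording.
'which colleague' functions as the object of the preposition 'to'. Wh-movement fronts it, leaving a gap right after 'to':
The board wanted to know which colleague the reporter must talk to ___ about the recording.
'to' is word 12.

12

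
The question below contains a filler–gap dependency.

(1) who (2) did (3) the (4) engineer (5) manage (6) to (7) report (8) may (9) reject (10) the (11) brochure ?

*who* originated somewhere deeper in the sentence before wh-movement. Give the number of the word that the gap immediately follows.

Pre-movement form: The engineer did manage to report who may reject the brochure.
'who' functions as the subject of the clause embedded under 'report'. Wh-movement fronts it, leaving a gap right after 'report':
Who did the engineer manage to report ___ may reject the brochure?
'report' is word 7.

7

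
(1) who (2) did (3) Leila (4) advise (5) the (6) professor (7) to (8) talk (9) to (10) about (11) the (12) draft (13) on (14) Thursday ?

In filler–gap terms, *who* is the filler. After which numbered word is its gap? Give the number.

9

Before movement: Leila did advise the professor to talk to who about the draft on Thursday.
'who' is the object of the preposition 'to'. Fronting leaves a gap immediately after 'to':
Who did Leila advise the professor to talk to ___ about the draft on Thursday?
'to' is word 9.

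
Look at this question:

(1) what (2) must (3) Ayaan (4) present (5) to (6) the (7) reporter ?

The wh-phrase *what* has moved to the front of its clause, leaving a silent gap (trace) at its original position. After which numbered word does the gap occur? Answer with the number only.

Pre-movement form: Ayaan must present what to the reporter.
'what' is the direct object of 'present'. Fronting leaves a gap immediately after 'present':
What must Ayaan present ___ to the reporter?
'present' is word 4.

4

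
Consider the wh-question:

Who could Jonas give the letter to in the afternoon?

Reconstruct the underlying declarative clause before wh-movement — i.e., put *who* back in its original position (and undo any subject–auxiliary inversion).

The filler 'who' is interpreted as the object of the preposition 'to' (recipient of 'give'). It moves to the left edge, and the trace sits right after 'to':
Who could Jonas give the letter to ___ in the afternoon?

Jonas could give the letter to who in the afternoon.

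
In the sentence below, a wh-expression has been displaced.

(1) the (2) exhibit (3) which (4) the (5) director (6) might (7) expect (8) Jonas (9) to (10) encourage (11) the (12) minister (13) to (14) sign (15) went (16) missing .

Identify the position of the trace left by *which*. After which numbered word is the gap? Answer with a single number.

'which' is the direct object of 'sign'. Wh-movement fronts it, leaving a gap right after 'sign':
The exhibit which the director might expect Jonas to encourage the minister to sign ___ went missing.
'sign' is word 14.

14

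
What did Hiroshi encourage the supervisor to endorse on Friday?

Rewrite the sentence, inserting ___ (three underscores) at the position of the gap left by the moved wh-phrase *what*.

Underlying clause: Hiroshi did encourage the supervisor to endorse what on Friday.
'what' functions as the direct object of 'endorse'. The gap is right after 'endorse'.

What did Hiroshi encourage the supervisor to endorse ___ on Friday?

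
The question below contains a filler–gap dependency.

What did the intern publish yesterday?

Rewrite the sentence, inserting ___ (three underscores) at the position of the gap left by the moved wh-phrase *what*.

Before movement: The intern did publish what yesterday.
'what' is the direct object of 'publish'. The gap is right after 'publish'.

What did the intern publish ___ yesterday?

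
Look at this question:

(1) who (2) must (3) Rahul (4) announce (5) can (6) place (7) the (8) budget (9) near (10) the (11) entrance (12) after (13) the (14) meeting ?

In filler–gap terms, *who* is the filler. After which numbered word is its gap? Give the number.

4

Pre-movement form: Rahul must announce who can place the budget near the entrance after the meeting.
The filler 'who' is interpreted as the subject of the clause embedded under 'announce'. It moves to the left edge, and the trace sits right after 'announce':
Who must Rahul announce ___ can place the budget near the entrance after the meeting?
'announce' is word 4.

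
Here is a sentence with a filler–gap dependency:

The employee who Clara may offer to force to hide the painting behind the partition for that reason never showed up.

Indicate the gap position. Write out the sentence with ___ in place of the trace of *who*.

'who' functions as the direct object of 'force'. The gap is right after 'force'.

The employee who Clara may offer to force ___ to hide the painting behind the partition for that reason never showed up.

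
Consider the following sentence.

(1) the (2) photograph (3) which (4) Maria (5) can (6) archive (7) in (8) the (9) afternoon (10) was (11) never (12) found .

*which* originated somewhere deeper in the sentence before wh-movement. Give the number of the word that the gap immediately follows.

The filler 'which' is interpreted as the direct object of 'archive'. Fronting leaves a gap immediately after 'archive':
The photograph which Maria can archive ___ in the afternoon was never found.
'archive' is word 6.

6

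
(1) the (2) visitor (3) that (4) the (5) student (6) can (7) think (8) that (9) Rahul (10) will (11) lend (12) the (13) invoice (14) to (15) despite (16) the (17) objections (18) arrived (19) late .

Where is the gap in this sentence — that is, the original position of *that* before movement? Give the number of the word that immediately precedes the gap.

14

'that' is the object of the preposition 'to' (recipient of 'lend'). It moves to the left edge, and the trace sits right after 'to':
The visitor that the student can think that Rahul will lend the invoice to ___ despite the objections arrived late.
'to' is word 14.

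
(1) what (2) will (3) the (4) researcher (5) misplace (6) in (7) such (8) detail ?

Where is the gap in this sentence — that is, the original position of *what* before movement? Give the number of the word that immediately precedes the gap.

5

Pre-movement form: The researcher will misplace what in such detail.
'what' functions as the direct object of 'misplace'. Wh-movement fronts it, leaving a gap right after 'misplace':
What will the researcher misplace ___ in such detail?
'misplace' is word 5.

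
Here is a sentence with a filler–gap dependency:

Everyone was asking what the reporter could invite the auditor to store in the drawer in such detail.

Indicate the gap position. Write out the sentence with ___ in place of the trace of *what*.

Everyone was asking what the reporter could invite the auditor to store ___ in the drawer in such detail.

Underlying clause: The reporter could invite the auditor to store what in the drawer in such detail.
The filler 'what' is interpreted as the direct object of 'store'. The gap is right after 'store'.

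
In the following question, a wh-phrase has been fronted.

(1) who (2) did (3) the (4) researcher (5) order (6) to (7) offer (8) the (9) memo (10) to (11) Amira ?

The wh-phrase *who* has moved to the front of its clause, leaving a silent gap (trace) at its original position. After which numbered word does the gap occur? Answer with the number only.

5

Underlying clause: The researcher did order who to offer the memo to Amira.
'who' is the direct object of 'order'. Wh-movement fronts it, leaving a gap right after 'order':
Who did the researcher order ___ to offer the memo to Amira?
'order' is word 5.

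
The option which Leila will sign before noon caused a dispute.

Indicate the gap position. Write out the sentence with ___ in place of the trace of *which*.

The option which Leila will sign ___ before noon caused a dispute.

'which' is the direct object of 'sign'. The gap is right after 'sign'.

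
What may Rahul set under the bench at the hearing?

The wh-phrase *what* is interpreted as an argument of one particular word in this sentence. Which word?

set

Underlying clause: Rahul may set what under the bench at the hearing.
'what' functions as the direct object of 'set'. It moves to the left edge, and the trace sits right after 'set':
What may Rahul set ___ under the bench at the hearing?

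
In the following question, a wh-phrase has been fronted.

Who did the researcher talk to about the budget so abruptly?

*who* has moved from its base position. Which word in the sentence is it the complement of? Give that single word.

Pre-movement form: The researcher did talk to who about the budget so abruptly.
'who' is the object of the preposition 'to'. Fronting leaves a gap immediately after 'to':
Who did the researcher talk to ___ about the budget so abruptly?

to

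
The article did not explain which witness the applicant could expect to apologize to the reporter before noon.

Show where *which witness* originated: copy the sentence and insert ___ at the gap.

The article did not explain which witness the applicant could expect ___ to apologize to the reporter before noon.

Underlying clause: The applicant could expect which witness to apologize to the reporter before noon.
'which witness' functions as the direct object of 'expect'. The gap is right after 'expect'.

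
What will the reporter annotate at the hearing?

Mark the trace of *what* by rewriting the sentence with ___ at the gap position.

What will the reporter annotate ___ at the hearing?

Underlying clause: The reporter will annotate what at the hearing.
'what' is the direct object of 'annotate'. The gap is right after 'annotate'.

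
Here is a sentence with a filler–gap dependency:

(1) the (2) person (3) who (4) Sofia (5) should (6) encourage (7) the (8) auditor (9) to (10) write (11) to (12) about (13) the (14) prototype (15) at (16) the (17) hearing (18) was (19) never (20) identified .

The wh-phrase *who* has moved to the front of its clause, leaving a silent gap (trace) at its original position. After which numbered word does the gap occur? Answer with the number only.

11

'who' is the object of the preposition 'to'. It moves to the left edge, and the trace sits right after 'to':
The person who Sofia should encourage the auditor to write to ___ about the prototype at the hearing was never identified.
'to' is word 11.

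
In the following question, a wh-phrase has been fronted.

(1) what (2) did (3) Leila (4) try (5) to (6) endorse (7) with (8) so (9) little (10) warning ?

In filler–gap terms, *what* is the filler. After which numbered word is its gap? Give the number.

6

Before movement: Leila did try to endorse what with so little warning.
'what' is the direct object of 'endorse'. Wh-movement fronts it, leaving a gap right after 'endorse':
What did Leila try to endorse ___ with so little warning?
'endorse' is word 6.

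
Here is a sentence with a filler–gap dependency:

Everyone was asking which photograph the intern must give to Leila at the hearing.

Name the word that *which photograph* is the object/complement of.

give

Before movement: The intern must give which photograph to Leila at the hearing.
'which photograph' is the direct object of 'give'. Fronting leaves a gap immediately after 'give':
Everyone was asking which photograph the intern must give ___ to Leila at the hearing.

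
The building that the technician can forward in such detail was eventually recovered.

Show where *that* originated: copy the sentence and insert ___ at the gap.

The building that the technician can forward ___ in such detail was eventually recovered.

'that' functions as the direct object of 'forward'. The gap is right after 'forward'.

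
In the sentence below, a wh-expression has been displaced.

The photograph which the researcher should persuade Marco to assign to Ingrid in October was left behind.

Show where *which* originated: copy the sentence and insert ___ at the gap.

'which' functions as the direct object of 'assign'. The gap is right after 'assign'.

The photograph which the researcher should persuade Marco to assign ___ to Ingrid in October was left behind.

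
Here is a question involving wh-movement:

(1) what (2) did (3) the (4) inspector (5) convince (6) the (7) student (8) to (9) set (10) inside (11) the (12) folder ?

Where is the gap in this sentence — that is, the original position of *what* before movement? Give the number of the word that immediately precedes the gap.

In situ: The inspector did convince the student to set what inside the folder.
'what' functions as the direct object of 'set'. It moves to the left edge, and the trace sits right after 'set':
What did the inspector convince the student to set ___ inside the folder?
'set' is word 9.

9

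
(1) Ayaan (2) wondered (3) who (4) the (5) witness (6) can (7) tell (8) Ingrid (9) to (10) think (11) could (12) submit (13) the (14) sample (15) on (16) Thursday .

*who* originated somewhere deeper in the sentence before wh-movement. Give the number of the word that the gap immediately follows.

Pre-movement form: The witness can tell Ingrid to think who could submit the sample on Thursday.
'who' functions as the subject of the clause embedded under 'think'. Fronting leaves a gap immediately after 'think':
Ayaan wondered who the witness can tell Ingrid to think ___ could submit the sample on Thursday.
'think' is word 10.

10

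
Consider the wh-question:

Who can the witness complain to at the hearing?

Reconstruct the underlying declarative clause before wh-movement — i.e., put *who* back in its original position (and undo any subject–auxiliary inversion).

The witness can complain to who at the hearing.

The filler 'who' is interpreted as the object of the preposition 'to'. It moves to the left edge, and the trace sits right after 'to':
Who can the witness complain to ___ at the hearing?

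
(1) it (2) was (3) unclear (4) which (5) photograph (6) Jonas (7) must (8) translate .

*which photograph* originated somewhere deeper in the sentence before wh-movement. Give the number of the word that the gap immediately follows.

8

In situ: Jonas must translate which photograph.
'which photograph' is the direct object of 'translate'. It moves to the left edge, and the trace sits right after 'translate':
It was unclear which photograph Jonas must translate ___.
'translate' is word 8.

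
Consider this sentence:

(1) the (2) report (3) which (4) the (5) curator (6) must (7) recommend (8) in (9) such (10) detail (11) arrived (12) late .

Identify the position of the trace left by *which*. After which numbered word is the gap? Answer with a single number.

The filler 'which' is interpreted as the direct object of 'recommend'. Fronting leaves a gap immediately after 'recommend':
The report which the curator must recommend ___ in such detail arrived late.
'recommend' is word 7.

7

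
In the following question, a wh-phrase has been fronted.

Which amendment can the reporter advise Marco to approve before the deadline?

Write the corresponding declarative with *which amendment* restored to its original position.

The reporter can advise Marco to approve which amendment before the deadline.

The filler 'which amendment' is interpreted as the direct object of 'approve'. Wh-movement fronts it, leaving a gap right after 'approve':
Which amendment can the reporter advise Marco to approve ___ before the deadline?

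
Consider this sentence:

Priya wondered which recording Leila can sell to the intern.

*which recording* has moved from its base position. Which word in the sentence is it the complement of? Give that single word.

sell

Before movement: Leila can sell which recording to the intern.
'which recording' is the direct object of 'sell'. Wh-movement fronts it, leaving a gap right after 'sell':
Priya wondered which recording Leila can sell ___ to the intern.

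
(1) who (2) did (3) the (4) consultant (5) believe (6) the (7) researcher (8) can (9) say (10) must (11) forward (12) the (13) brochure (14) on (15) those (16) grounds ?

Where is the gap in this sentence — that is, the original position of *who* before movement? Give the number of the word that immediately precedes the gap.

9

Before movement: The consultant did believe the researcher can say who must forward the brochure on those grounds.
'who' is the subject of the clause embedded under 'say'. It moves to the left edge, and the trace sits right after 'say':
Who did the consultant believe the researcher can say ___ must forward the brochure on those grounds?
'say' is word 9.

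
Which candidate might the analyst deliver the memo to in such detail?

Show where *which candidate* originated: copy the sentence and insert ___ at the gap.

Underlying clause: The analyst might deliver the memo to which candidate in such detail.
The filler 'which candidate' is interpreted as the object of the preposition 'to' (recipient of 'deliver'). The gap is right after 'to'.

Which candidate might the analyst deliver the memo to ___ in such detail?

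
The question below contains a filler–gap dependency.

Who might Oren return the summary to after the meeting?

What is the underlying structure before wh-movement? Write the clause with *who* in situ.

Oren might return the summary to who after the meeting.

'who' is the object of the preposition 'to' (recipient of 'return'). It moves to the left edge, and the trace sits right after 'to':
Who might Oren return the summary to ___ after the meeting?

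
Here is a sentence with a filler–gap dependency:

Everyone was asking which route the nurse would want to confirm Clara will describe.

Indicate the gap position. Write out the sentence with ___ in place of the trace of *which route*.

Everyone was asking which route the nurse would want to confirm Clara will describe ___.

Pre-movement form: The nurse would want to confirm Clara will describe which route.
'which route' functions as the direct object of 'describe'. The gap is right after 'describe'.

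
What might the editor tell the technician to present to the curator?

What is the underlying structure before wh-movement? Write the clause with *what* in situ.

'what' is the direct object of 'present'. Wh-movement fronts it, leaving a gap right after 'present':
What might the editor tell the technician to present ___ to the curator?

The editor might tell the technician to present what to the curator.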